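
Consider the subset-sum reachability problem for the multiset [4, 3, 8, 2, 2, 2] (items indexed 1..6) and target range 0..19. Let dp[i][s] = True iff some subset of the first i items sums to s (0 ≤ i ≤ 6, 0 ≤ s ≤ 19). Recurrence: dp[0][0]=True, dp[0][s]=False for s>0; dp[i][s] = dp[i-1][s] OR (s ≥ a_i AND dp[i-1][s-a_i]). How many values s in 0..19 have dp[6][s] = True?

19

i\s   0   1   2   3   4   5   6   7   8   9  10  11  12  13  14  15  16  17  18  19
  0   T   F   F   F   F   F   F   F   F   F   F   F   F   F   F   F   F   F   F   F
  1   T   F   F   F   T   F   F   F   F   F   F   F   F   F   F   F   F   F   F   F
  2   T   F   F   T   T   F   F   T   F   F   F   F   F   F   F   F   F   F   F   F
  3   T   F   F   T   T   F   F   T   T   F   F   T   T   F   F   T   F   F   F   F
  4   T   F   T   T   T   T   T   T   T   T   T   T   T   T   T   T   F   T   F   F
  5   T   F   T   T   T   T   T   T   T   T   T   T   T   T   T   T   T   T   F   T
  6   T   F   T   T   T   T   T   T   T   T   T   T   T   T   T   T   T   T   T   T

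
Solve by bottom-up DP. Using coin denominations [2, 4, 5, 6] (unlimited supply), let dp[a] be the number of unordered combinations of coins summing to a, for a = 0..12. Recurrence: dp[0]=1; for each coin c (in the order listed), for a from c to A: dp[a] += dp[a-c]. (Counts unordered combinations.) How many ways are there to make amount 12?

8

after  coin     0     1     2     3     4     5     6     7     8     9    10    11    12
          2     1     0     1     0     1     0     1     0     1     0     1     0     1
          4     1     0     1     0     2     0     2     0     3     0     3     0     4
          5     1     0     1     0     2     1     2     1     3     2     4     2     5
          6     1     0     1     0     2     1     3     1     4     2     6     3     8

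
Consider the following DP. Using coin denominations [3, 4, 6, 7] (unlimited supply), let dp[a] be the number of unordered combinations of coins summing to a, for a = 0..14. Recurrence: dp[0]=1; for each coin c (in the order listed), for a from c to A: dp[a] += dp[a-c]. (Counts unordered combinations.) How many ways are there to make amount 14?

4

after  coin     0     1     2     3     4     5     6     7     8     9    10    11    12    13    14
          3     1     0     0     1     0     0     1     0     0     1     0     0     1     0     0
          4     1     0     0     1     1     0     1     1     1     1     1     1     2     1     1
          6     1     0     0     1     1     0     2     1     1     2     2     1     4     2     2
          7     1     0     0     1     1     0     2     2     1     2     3     2     4     4     4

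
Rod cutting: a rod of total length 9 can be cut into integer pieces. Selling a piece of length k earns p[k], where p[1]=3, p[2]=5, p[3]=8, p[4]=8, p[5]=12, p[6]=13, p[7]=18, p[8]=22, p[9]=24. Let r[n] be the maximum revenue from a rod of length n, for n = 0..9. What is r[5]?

   n    0    1    2    3    4    5    6    7    8    9
r[n]    0    3    6    9   12   15   18   21   24   27

15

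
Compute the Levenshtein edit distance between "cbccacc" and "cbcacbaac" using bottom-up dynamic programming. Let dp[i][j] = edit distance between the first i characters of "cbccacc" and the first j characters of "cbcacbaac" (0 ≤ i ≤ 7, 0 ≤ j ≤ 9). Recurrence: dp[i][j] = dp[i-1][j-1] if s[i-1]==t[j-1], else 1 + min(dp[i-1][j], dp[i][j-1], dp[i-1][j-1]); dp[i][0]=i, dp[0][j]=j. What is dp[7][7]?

3

   ''  c  b  c  a  c  b  a  a  c
''  0  1  2  3  4  5  6  7  8  9
 c  1  0  1  2  3  4  5  6  7  8
 b  2  1  0  1  2  3  4  5  6  7
 c  3  2  1  0  1  2  3  4  5  6
 c  4  3  2  1  1  1  2  3  4  5
 a  5  4  3  2  1  2  2  2  3  4
 c  6  5  4  3  2  1  2  3  3  3
 c  7  6  5  4  3  2  2  3  4  3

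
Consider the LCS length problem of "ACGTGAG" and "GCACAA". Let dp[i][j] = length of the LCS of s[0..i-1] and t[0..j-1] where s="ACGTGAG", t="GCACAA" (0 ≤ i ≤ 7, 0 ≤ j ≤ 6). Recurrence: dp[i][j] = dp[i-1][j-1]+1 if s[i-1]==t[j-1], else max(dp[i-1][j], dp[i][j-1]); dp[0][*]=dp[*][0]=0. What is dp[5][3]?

1

   ''  G  C  A  C  A  A
''  0  0  0  0  0  0  0
 A  0  0  0  1  1  1  1
 C  0  0  1  1  2  2  2
 G  0  1  1  1  2  2  2
 T  0  1  1  1  2  2  2
 G  0  1  1  1  2  2  2
 A  0  1  1  2  2  3  3
 G  0  1  1  2  2  3  3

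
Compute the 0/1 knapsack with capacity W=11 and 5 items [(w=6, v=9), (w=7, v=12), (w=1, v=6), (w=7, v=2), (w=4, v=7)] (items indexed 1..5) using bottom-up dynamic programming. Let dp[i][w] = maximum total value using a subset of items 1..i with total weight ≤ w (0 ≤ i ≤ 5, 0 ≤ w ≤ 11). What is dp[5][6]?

13

i\w   0   1   2   3   4   5   6   7   8   9  10  11
  0   0   0   0   0   0   0   0   0   0   0   0   0
  1   0   0   0   0   0   0   9   9   9   9   9   9
  2   0   0   0   0   0   0   9  12  12  12  12  12
  3   0   6   6   6   6   6   9  15  18  18  18  18
  4   0   6   6   6   6   6   9  15  18  18  18  18
  5   0   6   6   6   7  13  13  15  18  18  18  22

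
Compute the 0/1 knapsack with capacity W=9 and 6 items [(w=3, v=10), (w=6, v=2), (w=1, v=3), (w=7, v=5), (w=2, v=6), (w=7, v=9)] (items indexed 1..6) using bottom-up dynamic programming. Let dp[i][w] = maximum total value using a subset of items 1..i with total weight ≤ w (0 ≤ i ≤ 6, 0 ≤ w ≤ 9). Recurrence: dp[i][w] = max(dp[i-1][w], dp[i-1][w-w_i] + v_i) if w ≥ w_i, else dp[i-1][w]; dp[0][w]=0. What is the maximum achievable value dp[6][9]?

19

i\w   0   1   2   3   4   5   6   7   8   9
  0   0   0   0   0   0   0   0   0   0   0
  1   0   0   0  10  10  10  10  10  10  10
  2   0   0   0  10  10  10  10  10  10  12
  3   0   3   3  10  13  13  13  13  13  13
  4   0   3   3  10  13  13  13  13  13  13
  5   0   3   6  10  13  16  19  19  19  19
  6   0   3   6  10  13  16  19  19  19  19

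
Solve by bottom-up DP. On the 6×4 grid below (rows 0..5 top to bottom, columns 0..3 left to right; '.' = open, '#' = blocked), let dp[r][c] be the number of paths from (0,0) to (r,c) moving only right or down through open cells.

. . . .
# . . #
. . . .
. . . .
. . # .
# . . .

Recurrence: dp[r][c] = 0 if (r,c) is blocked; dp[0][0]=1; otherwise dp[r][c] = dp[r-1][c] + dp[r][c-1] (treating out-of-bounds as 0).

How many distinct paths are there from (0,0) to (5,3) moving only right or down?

r\c   0   1   2   3
  0   1   1   1   1
  1   0   1   2   0
  2   0   1   3   3
  3   0   1   4   7
  4   0   1   0   7
  5   0   1   1   8

8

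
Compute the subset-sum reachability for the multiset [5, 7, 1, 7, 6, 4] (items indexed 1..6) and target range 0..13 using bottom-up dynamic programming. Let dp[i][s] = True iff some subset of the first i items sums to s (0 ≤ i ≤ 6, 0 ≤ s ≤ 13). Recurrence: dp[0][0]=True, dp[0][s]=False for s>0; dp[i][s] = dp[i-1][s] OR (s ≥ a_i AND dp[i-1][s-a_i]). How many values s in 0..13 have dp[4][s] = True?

8

i\s   0   1   2   3   4   5   6   7   8   9  10  11  12  13
  0   T   F   F   F   F   F   F   F   F   F   F   F   F   F
  1   T   F   F   F   F   T   F   F   F   F   F   F   F   F
  2   T   F   F   F   F   T   F   T   F   F   F   F   T   F
  3   T   T   F   F   F   T   T   T   T   F   F   F   T   T
  4   T   T   F   F   F   T   T   T   T   F   F   F   T   T
  5   T   T   F   F   F   T   T   T   T   F   F   T   T   T
  6   T   T   F   F   T   T   T   T   T   T   T   T   T   T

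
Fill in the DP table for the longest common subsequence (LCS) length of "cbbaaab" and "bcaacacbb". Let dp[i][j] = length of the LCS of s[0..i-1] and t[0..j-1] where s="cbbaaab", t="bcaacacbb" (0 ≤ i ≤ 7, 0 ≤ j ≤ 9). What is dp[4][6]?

   ''  b  c  a  a  c  a  c  b  b
''  0  0  0  0  0  0  0  0  0  0
 c  0  0  1  1  1  1  1  1  1  1
 b  0  1  1  1  1  1  1  1  2  2
 b  0  1  1  1  1  1  1  1  2  3
 a  0  1  1  2  2  2  2  2  2  3
 a  0  1  1  2  3  3  3  3  3  3
 a  0  1  1  2  3  3  4  4  4  4
 b  0  1  1  2  3  3  4  4  5  5

2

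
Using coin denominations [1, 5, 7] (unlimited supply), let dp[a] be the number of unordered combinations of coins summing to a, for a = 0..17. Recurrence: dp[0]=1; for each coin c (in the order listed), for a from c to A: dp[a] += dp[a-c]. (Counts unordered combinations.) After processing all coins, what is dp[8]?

3

after  coin     0     1     2     3     4     5     6     7     8     9    10    11    12    13    14    15    16    17
          1     1     1     1     1     1     1     1     1     1     1     1     1     1     1     1     1     1     1
          5     1     1     1     1     1     2     2     2     2     2     3     3     3     3     3     4     4     4
          7     1     1     1     1     1     2     2     3     3     3     4     4     5     5     6     7     7     8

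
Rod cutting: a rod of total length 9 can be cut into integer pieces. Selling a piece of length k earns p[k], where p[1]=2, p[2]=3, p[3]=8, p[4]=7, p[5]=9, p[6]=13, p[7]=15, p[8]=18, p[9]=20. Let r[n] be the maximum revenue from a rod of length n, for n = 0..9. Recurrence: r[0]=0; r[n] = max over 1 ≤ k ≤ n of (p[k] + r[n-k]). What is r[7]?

   n    0    1    2    3    4    5    6    7    8    9
r[n]    0    2    4    8   10   12   16   18   20   24

18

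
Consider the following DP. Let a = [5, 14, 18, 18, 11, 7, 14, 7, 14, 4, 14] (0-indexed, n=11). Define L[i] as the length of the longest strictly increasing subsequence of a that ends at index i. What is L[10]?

   i    0    1    2    3    4    5    6    7    8    9   10
a[i]    5   14   18   18   11    7   14    7   14    4   14
L[i]    1    2    3    3    2    2    3    2    3    1    3

3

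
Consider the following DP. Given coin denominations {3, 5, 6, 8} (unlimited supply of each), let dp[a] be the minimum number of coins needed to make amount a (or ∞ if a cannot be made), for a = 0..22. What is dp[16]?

 a  0  1  2  3  4  5  6  7  8  9 10 11 12 13 14 15 16 17 18 19 20 21 22
dp  0  -  -  1  -  1  1  -  1  2  2  2  2  2  2  3  2  3  3  3  3  3  3
(- denotes ∞ / unreachable)

2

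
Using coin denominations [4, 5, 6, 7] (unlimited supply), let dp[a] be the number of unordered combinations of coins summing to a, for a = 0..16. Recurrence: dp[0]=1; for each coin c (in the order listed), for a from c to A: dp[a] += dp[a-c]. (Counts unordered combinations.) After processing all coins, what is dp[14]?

3

after  coin     0     1     2     3     4     5     6     7     8     9    10    11    12    13    14    15    16
          4     1     0     0     0     1     0     0     0     1     0     0     0     1     0     0     0     1
          5     1     0     0     0     1     1     0     0     1     1     1     0     1     1     1     1     1
          6     1     0     0     0     1     1     1     0     1     1     2     1     2     1     2     2     3
          7     1     0     0     0     1     1     1     1     1     1     2     2     3     2     3     3     4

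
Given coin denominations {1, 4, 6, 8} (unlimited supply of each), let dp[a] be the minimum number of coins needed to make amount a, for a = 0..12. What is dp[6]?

1

 a  0  1  2  3  4  5  6  7  8  9 10 11 12
dp  0  1  2  3  1  2  1  2  1  2  2  3  2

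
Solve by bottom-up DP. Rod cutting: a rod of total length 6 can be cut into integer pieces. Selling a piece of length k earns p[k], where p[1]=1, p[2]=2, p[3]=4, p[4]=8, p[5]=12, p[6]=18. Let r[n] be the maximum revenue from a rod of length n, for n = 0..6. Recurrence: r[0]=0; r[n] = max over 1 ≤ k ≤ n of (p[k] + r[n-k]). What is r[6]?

   n    0    1    2    3    4    5    6
r[n]    0    1    2    4    8   12   18

18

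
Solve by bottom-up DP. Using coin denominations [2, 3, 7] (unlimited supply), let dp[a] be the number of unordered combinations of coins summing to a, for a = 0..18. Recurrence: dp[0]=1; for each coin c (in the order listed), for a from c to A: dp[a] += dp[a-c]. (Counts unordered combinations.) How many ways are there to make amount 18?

after  coin     0     1     2     3     4     5     6     7     8     9    10    11    12    13    14    15    16    17    18
          2     1     0     1     0     1     0     1     0     1     0     1     0     1     0     1     0     1     0     1
          3     1     0     1     1     1     1     2     1     2     2     2     2     3     2     3     3     3     3     4
          7     1     0     1     1     1     1     2     2     2     3     3     3     4     4     5     5     6     6     7

7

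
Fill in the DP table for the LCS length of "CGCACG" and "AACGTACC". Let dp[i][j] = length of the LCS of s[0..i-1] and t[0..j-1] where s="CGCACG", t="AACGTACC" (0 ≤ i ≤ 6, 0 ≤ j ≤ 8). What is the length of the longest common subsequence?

   ''  A  A  C  G  T  A  C  C
''  0  0  0  0  0  0  0  0  0
 C  0  0  0  1  1  1  1  1  1
 G  0  0  0  1  2  2  2  2  2
 C  0  0  0  1  2  2  2  3  3
 A  0  1  1  1  2  2  3  3  3
 C  0  1  1  2  2  2  3  4  4
 G  0  1  1  2  3  3  3  4  4

4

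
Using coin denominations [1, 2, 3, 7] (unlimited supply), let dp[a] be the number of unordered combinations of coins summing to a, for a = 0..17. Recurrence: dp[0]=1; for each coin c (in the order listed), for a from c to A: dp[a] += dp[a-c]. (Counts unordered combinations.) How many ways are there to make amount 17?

after  coin     0     1     2     3     4     5     6     7     8     9    10    11    12    13    14    15    16    17
          1     1     1     1     1     1     1     1     1     1     1     1     1     1     1     1     1     1     1
          2     1     1     2     2     3     3     4     4     5     5     6     6     7     7     8     8     9     9
          3     1     1     2     3     4     5     7     8    10    12    14    16    19    21    24    27    30    33
          7     1     1     2     3     4     5     7     9    11    14    17    20    24    28    33    38    44    50

50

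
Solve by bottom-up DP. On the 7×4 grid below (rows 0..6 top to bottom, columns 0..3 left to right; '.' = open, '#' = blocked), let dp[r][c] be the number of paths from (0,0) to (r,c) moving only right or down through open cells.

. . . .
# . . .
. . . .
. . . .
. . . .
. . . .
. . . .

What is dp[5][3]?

21

r\c   0   1   2   3
  0   1   1   1   1
  1   0   1   2   3
  2   0   1   3   6
  3   0   1   4  10
  4   0   1   5  15
  5   0   1   6  21
  6   0   1   7  28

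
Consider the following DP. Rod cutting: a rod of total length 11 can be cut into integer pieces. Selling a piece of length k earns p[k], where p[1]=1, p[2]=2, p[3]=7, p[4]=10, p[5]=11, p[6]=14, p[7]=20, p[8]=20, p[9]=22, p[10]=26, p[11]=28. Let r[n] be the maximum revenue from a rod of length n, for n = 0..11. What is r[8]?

21

   n    0    1    2    3    4    5    6    7    8    9   10   11
r[n]    0    1    2    7   10   11   14   20   21   22   27   30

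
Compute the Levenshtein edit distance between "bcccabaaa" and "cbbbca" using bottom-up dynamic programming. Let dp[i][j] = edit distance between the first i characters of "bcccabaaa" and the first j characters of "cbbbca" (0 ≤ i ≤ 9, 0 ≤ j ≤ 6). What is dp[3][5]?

3

   ''  c  b  b  b  c  a
''  0  1  2  3  4  5  6
 b  1  1  1  2  3  4  5
 c  2  1  2  2  3  3  4
 c  3  2  2  3  3  3  4
 c  4  3  3  3  4  3  4
 a  5  4  4  4  4  4  3
 b  6  5  4  4  4  5  4
 a  7  6  5  5  5  5  5
 a  8  7  6  6  6  6  5
 a  9  8  7  7  7  7  6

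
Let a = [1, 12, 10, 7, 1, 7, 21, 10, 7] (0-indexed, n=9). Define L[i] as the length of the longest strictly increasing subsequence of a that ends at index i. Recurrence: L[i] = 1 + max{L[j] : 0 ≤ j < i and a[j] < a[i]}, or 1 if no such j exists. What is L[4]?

   i    0    1    2    3    4    5    6    7    8
a[i]    1   12   10    7    1    7   21   10    7
L[i]    1    2    2    2    1    2    3    3    2

1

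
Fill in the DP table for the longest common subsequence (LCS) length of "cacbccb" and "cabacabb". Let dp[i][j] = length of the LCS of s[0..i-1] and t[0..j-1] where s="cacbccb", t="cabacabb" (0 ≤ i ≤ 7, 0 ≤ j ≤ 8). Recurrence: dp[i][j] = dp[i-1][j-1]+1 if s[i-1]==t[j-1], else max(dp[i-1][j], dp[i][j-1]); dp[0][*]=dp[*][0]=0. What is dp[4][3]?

   ''  c  a  b  a  c  a  b  b
''  0  0  0  0  0  0  0  0  0
 c  0  1  1  1  1  1  1  1  1
 a  0  1  2  2  2  2  2  2  2
 c  0  1  2  2  2  3  3  3  3
 b  0  1  2  3  3  3  3  4  4
 c  0  1  2  3  3  4  4  4  4
 c  0  1  2  3  3  4  4  4  4
 b  0  1  2  3  3  4  4  5  5

3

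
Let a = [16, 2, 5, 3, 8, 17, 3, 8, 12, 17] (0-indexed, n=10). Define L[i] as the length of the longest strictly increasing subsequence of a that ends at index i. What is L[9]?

5

   i    0    1    2    3    4    5    6    7    8    9
a[i]   16    2    5    3    8   17    3    8   12   17
L[i]    1    1    2    2    3    4    2    3    4    5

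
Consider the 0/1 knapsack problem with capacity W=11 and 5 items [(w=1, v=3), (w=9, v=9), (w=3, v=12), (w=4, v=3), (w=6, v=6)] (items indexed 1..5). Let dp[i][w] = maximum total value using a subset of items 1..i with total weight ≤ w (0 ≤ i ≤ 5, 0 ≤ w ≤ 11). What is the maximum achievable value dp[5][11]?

21

i\w   0   1   2   3   4   5   6   7   8   9  10  11
  0   0   0   0   0   0   0   0   0   0   0   0   0
  1   0   3   3   3   3   3   3   3   3   3   3   3
  2   0   3   3   3   3   3   3   3   3   9  12  12
  3   0   3   3  12  15  15  15  15  15  15  15  15
  4   0   3   3  12  15  15  15  15  18  18  18  18
  5   0   3   3  12  15  15  15  15  18  18  21  21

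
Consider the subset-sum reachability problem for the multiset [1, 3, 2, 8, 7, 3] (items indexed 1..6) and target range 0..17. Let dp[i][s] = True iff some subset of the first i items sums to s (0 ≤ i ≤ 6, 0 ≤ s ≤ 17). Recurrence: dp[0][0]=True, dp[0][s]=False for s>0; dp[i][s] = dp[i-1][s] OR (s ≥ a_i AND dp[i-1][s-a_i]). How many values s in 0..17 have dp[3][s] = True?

7

i\s   0   1   2   3   4   5   6   7   8   9  10  11  12  13  14  15  16  17
  0   T   F   F   F   F   F   F   F   F   F   F   F   F   F   F   F   F   F
  1   T   T   F   F   F   F   F   F   F   F   F   F   F   F   F   F   F   F
  2   T   T   F   T   T   F   F   F   F   F   F   F   F   F   F   F   F   F
  3   T   T   T   T   T   T   T   F   F   F   F   F   F   F   F   F   F   F
  4   T   T   T   T   T   T   T   F   T   T   T   T   T   T   T   F   F   F
  5   T   T   T   T   T   T   T   T   T   T   T   T   T   T   T   T   T   T
  6   T   T   T   T   T   T   T   T   T   T   T   T   T   T   T   T   T   T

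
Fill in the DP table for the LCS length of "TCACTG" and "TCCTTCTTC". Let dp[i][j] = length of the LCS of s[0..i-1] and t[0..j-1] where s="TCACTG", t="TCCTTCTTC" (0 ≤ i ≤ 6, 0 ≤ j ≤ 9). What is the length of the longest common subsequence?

   ''  T  C  C  T  T  C  T  T  C
''  0  0  0  0  0  0  0  0  0  0
 T  0  1  1  1  1  1  1  1  1  1
 C  0  1  2  2  2  2  2  2  2  2
 A  0  1  2  2  2  2  2  2  2  2
 C  0  1  2  3  3  3  3  3  3  3
 T  0  1  2  3  4  4  4  4  4  4
 G  0  1  2  3  4  4  4  4  4  4

4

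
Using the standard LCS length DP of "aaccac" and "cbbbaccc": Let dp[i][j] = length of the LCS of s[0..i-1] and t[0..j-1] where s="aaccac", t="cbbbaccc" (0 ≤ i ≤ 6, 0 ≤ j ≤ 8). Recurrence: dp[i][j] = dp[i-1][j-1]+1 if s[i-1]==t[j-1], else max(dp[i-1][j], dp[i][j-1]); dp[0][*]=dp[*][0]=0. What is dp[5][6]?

   ''  c  b  b  b  a  c  c  c
''  0  0  0  0  0  0  0  0  0
 a  0  0  0  0  0  1  1  1  1
 a  0  0  0  0  0  1  1  1  1
 c  0  1  1  1  1  1  2  2  2
 c  0  1  1  1  1  1  2  3  3
 a  0  1  1  1  1  2  2  3  3
 c  0  1  1  1  1  2  3  3  4

2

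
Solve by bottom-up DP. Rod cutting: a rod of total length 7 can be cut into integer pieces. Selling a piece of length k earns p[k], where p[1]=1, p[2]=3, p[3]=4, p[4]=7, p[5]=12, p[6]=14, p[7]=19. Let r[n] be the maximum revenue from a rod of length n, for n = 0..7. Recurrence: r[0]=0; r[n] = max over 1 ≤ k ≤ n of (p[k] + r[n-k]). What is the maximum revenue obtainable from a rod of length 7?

19

   n    0    1    2    3    4    5    6    7
r[n]    0    1    3    4    7   12   14   19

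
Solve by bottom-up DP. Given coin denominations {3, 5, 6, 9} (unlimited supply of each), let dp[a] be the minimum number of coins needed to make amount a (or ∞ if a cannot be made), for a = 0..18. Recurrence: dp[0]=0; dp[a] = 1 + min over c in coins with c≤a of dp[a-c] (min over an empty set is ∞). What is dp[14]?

2

 a  0  1  2  3  4  5  6  7  8  9 10 11 12 13 14 15 16 17 18
dp  0  -  -  1  -  1  1  -  2  1  2  2  2  3  2  2  3  3  2
(- denotes ∞ / unreachable)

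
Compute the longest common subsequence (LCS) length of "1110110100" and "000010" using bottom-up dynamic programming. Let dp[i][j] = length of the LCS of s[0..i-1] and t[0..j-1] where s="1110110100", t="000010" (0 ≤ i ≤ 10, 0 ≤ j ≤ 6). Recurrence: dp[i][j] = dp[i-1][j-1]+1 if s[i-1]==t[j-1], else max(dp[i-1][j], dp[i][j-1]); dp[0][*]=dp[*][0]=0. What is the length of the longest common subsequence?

4

   ''  0  0  0  0  1  0
''  0  0  0  0  0  0  0
 1  0  0  0  0  0  1  1
 1  0  0  0  0  0  1  1
 1  0  0  0  0  0  1  1
 0  0  1  1  1  1  1  2
 1  0  1  1  1  1  2  2
 1  0  1  1  1  1  2  2
 0  0  1  2  2  2  2  3
 1  0  1  2  2  2  3  3
 0  0  1  2  3  3  3  4
 0  0  1  2  3  4  4  4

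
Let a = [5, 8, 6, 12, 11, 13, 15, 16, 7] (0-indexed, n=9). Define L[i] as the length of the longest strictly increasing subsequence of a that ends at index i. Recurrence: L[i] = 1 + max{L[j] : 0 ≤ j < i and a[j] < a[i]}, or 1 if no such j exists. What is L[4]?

3

   i    0    1    2    3    4    5    6    7    8
a[i]    5    8    6   12   11   13   15   16    7
L[i]    1    2    2    3    3    4    5    6    3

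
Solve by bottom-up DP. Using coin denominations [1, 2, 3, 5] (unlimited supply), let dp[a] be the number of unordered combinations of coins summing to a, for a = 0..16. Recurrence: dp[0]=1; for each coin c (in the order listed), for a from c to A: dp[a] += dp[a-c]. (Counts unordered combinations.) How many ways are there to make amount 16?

54

after  coin     0     1     2     3     4     5     6     7     8     9    10    11    12    13    14    15    16
          1     1     1     1     1     1     1     1     1     1     1     1     1     1     1     1     1     1
          2     1     1     2     2     3     3     4     4     5     5     6     6     7     7     8     8     9
          3     1     1     2     3     4     5     7     8    10    12    14    16    19    21    24    27    30
          5     1     1     2     3     4     6     8    10    13    16    20    24    29    34    40    47    54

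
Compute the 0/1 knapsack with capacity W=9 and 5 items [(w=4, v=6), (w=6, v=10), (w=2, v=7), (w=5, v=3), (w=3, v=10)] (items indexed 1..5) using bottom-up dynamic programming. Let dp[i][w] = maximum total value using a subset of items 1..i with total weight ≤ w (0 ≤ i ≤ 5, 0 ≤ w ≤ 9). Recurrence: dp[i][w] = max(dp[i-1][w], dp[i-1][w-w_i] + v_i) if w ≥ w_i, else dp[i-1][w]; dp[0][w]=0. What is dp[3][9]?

i\w   0   1   2   3   4   5   6   7   8   9
  0   0   0   0   0   0   0   0   0   0   0
  1   0   0   0   0   6   6   6   6   6   6
  2   0   0   0   0   6   6  10  10  10  10
  3   0   0   7   7   7   7  13  13  17  17
  4   0   0   7   7   7   7  13  13  17  17
  5   0   0   7  10  10  17  17  17  17  23

17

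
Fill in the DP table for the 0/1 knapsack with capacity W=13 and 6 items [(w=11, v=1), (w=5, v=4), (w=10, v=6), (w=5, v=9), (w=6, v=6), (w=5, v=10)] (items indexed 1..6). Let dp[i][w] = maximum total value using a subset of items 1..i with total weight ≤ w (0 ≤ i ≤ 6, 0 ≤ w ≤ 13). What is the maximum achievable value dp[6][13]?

19

i\w   0   1   2   3   4   5   6   7   8   9  10  11  12  13
  0   0   0   0   0   0   0   0   0   0   0   0   0   0   0
  1   0   0   0   0   0   0   0   0   0   0   0   1   1   1
  2   0   0   0   0   0   4   4   4   4   4   4   4   4   4
  3   0   0   0   0   0   4   4   4   4   4   6   6   6   6
  4   0   0   0   0   0   9   9   9   9   9  13  13  13  13
  5   0   0   0   0   0   9   9   9   9   9  13  15  15  15
  6   0   0   0   0   0  10  10  10  10  10  19  19  19  19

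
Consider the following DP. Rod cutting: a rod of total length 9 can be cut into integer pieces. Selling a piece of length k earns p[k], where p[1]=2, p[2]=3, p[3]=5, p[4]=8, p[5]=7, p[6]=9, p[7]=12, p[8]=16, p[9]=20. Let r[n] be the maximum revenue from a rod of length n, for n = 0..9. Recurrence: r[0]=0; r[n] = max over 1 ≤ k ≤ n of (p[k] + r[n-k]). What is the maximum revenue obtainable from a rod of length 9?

   n    0    1    2    3    4    5    6    7    8    9
r[n]    0    2    4    6    8   10   12   14   16   20

20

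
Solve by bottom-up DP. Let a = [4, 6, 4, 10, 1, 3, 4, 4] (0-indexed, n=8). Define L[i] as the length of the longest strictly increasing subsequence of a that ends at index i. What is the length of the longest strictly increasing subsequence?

3

   i    0    1    2    3    4    5    6    7
a[i]    4    6    4   10    1    3    4    4
L[i]    1    2    1    3    1    2    3    3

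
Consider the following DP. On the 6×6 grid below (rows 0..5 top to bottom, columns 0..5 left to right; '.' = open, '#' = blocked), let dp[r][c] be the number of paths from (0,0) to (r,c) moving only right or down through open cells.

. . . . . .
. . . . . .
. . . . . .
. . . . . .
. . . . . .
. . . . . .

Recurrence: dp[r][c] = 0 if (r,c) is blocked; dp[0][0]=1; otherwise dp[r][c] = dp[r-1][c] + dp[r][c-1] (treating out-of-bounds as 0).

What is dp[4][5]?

r\c   0   1   2   3   4   5
  0   1   1   1   1   1   1
  1   1   2   3   4   5   6
  2   1   3   6  10  15  21
  3   1   4  10  20  35  56
  4   1   5  15  35  70 126
  5   1   6  21  56 126 252

126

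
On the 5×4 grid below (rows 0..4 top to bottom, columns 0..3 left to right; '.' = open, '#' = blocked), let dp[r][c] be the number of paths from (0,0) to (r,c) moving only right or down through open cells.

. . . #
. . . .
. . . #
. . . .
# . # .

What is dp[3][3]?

10

r\c   0   1   2   3
  0   1   1   1   0
  1   1   2   3   3
  2   1   3   6   0
  3   1   4  10  10
  4   0   4   0  10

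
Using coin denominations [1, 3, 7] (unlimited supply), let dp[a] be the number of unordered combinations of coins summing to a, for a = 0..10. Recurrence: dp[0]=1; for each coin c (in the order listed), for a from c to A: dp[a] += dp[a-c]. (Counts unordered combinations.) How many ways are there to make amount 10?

6

after  coin     0     1     2     3     4     5     6     7     8     9    10
          1     1     1     1     1     1     1     1     1     1     1     1
          3     1     1     1     2     2     2     3     3     3     4     4
          7     1     1     1     2     2     2     3     4     4     5     6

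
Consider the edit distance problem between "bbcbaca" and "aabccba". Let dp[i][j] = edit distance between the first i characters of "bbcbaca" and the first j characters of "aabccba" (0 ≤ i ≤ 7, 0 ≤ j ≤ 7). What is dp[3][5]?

3

   ''  a  a  b  c  c  b  a
''  0  1  2  3  4  5  6  7
 b  1  1  2  2  3  4  5  6
 b  2  2  2  2  3  4  4  5
 c  3  3  3  3  2  3  4  5
 b  4  4  4  3  3  3  3  4
 a  5  4  4  4  4  4  4  3
 c  6  5  5  5  4  4  5  4
 a  7  6  5  6  5  5  5  5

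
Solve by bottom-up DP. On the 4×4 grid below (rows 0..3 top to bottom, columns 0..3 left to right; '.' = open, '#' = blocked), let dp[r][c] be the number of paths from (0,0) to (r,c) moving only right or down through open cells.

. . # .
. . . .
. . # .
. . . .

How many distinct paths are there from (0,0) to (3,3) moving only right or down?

6

r\c   0   1   2   3
  0   1   1   0   0
  1   1   2   2   2
  2   1   3   0   2
  3   1   4   4   6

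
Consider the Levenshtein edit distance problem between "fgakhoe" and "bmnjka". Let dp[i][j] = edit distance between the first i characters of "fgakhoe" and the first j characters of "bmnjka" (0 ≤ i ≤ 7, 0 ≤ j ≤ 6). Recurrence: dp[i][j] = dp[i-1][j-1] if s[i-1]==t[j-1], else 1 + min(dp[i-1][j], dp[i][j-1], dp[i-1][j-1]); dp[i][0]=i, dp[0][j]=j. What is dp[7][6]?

7

   ''  b  m  n  j  k  a
''  0  1  2  3  4  5  6
 f  1  1  2  3  4  5  6
 g  2  2  2  3  4  5  6
 a  3  3  3  3  4  5  5
 k  4  4  4  4  4  4  5
 h  5  5  5  5  5  5  5
 o  6  6  6  6  6  6  6
 e  7  7  7  7  7  7  7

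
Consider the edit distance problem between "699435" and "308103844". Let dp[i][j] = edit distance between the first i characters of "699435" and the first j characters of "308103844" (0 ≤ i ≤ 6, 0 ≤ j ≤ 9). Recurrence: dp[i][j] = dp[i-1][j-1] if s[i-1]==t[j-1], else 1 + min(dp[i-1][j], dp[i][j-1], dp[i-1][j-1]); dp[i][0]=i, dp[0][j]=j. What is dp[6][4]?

6

   ''  3  0  8  1  0  3  8  4  4
''  0  1  2  3  4  5  6  7  8  9
 6  1  1  2  3  4  5  6  7  8  9
 9  2  2  2  3  4  5  6  7  8  9
 9  3  3  3  3  4  5  6  7  8  9
 4  4  4  4  4  4  5  6  7  7  8
 3  5  4  5  5  5  5  5  6  7  8
 5  6  5  5  6  6  6  6  6  7  8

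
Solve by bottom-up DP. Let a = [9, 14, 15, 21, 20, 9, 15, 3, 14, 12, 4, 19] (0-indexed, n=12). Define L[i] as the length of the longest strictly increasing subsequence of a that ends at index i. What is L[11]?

   i    0    1    2    3    4    5    6    7    8    9   10   11
a[i]    9   14   15   21   20    9   15    3   14   12    4   19
L[i]    1    2    3    4    4    1    3    1    2    2    2    4

4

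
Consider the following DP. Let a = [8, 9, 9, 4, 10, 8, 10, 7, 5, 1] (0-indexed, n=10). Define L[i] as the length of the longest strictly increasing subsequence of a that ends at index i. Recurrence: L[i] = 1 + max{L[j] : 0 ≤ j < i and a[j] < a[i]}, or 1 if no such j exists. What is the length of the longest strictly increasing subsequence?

3

   i    0    1    2    3    4    5    6    7    8    9
a[i]    8    9    9    4   10    8   10    7    5    1
L[i]    1    2    2    1    3    2    3    2    2    1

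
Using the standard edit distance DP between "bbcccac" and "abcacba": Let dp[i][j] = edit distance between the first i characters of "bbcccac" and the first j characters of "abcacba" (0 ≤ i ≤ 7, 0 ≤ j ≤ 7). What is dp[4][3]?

2

   ''  a  b  c  a  c  b  a
''  0  1  2  3  4  5  6  7
 b  1  1  1  2  3  4  5  6
 b  2  2  1  2  3  4  4  5
 c  3  3  2  1  2  3  4  5
 c  4  4  3  2  2  2  3  4
 c  5  5  4  3  3  2  3  4
 a  6  5  5  4  3  3  3  3
 c  7  6  6  5  4  3  4  4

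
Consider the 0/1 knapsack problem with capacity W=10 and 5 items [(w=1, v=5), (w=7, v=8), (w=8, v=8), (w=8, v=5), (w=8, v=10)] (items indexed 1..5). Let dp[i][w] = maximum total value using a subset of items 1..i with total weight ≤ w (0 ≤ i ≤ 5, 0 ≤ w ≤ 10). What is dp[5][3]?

i\w   0   1   2   3   4   5   6   7   8   9  10
  0   0   0   0   0   0   0   0   0   0   0   0
  1   0   5   5   5   5   5   5   5   5   5   5
  2   0   5   5   5   5   5   5   8  13  13  13
  3   0   5   5   5   5   5   5   8  13  13  13
  4   0   5   5   5   5   5   5   8  13  13  13
  5   0   5   5   5   5   5   5   8  13  15  15

5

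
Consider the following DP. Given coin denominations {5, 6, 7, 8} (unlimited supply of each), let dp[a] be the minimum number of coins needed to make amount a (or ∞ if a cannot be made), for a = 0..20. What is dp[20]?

3

 a  0  1  2  3  4  5  6  7  8  9 10 11 12 13 14 15 16 17 18 19 20
dp  0  -  -  -  -  1  1  1  1  -  2  2  2  2  2  2  2  3  3  3  3
(- denotes ∞ / unreachable)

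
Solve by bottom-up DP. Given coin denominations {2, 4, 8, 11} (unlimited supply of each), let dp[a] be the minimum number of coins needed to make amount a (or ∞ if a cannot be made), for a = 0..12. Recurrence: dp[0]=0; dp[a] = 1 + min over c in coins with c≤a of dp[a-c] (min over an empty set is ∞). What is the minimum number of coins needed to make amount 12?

 a  0  1  2  3  4  5  6  7  8  9 10 11 12
dp  0  -  1  -  1  -  2  -  1  -  2  1  2
(- denotes ∞ / unreachable)

2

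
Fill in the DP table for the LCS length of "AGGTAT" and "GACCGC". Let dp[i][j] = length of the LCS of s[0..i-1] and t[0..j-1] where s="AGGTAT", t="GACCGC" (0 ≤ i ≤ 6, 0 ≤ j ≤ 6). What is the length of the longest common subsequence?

   ''  G  A  C  C  G  C
''  0  0  0  0  0  0  0
 A  0  0  1  1  1  1  1
 G  0  1  1  1  1  2  2
 G  0  1  1  1  1  2  2
 T  0  1  1  1  1  2  2
 A  0  1  2  2  2  2  2
 T  0  1  2  2  2  2  2

2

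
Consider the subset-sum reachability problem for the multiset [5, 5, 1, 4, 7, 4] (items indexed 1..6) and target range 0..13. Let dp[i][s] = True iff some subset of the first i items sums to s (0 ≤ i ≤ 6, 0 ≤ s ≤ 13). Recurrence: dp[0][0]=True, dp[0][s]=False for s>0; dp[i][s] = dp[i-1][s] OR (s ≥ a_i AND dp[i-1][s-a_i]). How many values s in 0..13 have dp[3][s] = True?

6

i\s   0   1   2   3   4   5   6   7   8   9  10  11  12  13
  0   T   F   F   F   F   F   F   F   F   F   F   F   F   F
  1   T   F   F   F   F   T   F   F   F   F   F   F   F   F
  2   T   F   F   F   F   T   F   F   F   F   T   F   F   F
  3   T   T   F   F   F   T   T   F   F   F   T   T   F   F
  4   T   T   F   F   T   T   T   F   F   T   T   T   F   F
  5   T   T   F   F   T   T   T   T   T   T   T   T   T   T
  6   T   T   F   F   T   T   T   T   T   T   T   T   T   T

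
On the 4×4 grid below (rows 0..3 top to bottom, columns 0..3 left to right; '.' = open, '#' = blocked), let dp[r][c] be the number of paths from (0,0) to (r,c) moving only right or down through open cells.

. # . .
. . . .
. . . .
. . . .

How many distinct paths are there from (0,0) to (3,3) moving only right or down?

10

r\c   0   1   2   3
  0   1   0   0   0
  1   1   1   1   1
  2   1   2   3   4
  3   1   3   6  10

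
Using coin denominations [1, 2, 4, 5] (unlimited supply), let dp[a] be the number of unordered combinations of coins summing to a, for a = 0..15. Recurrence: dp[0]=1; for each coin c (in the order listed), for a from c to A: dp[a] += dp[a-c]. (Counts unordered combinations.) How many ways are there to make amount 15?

after  coin     0     1     2     3     4     5     6     7     8     9    10    11    12    13    14    15
          1     1     1     1     1     1     1     1     1     1     1     1     1     1     1     1     1
          2     1     1     2     2     3     3     4     4     5     5     6     6     7     7     8     8
          4     1     1     2     2     4     4     6     6     9     9    12    12    16    16    20    20
          5     1     1     2     2     4     5     7     8    11    13    17    19    24    27    33    37

37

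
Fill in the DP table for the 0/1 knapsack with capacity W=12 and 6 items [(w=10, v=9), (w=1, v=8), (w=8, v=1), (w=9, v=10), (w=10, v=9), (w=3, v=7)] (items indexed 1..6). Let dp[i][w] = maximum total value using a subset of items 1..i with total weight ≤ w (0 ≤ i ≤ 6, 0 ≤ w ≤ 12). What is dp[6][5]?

i\w   0   1   2   3   4   5   6   7   8   9  10  11  12
  0   0   0   0   0   0   0   0   0   0   0   0   0   0
  1   0   0   0   0   0   0   0   0   0   0   9   9   9
  2   0   8   8   8   8   8   8   8   8   8   9  17  17
  3   0   8   8   8   8   8   8   8   8   9   9  17  17
  4   0   8   8   8   8   8   8   8   8  10  18  18  18
  5   0   8   8   8   8   8   8   8   8  10  18  18  18
  6   0   8   8   8  15  15  15  15  15  15  18  18  18

15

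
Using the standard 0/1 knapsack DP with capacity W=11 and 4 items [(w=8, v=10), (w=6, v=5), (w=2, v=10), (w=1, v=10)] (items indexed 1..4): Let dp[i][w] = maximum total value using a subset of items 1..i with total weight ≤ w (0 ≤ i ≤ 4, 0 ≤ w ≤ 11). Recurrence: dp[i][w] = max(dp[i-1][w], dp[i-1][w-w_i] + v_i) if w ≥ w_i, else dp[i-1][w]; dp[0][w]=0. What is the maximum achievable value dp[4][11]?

i\w   0   1   2   3   4   5   6   7   8   9  10  11
  0   0   0   0   0   0   0   0   0   0   0   0   0
  1   0   0   0   0   0   0   0   0  10  10  10  10
  2   0   0   0   0   0   0   5   5  10  10  10  10
  3   0   0  10  10  10  10  10  10  15  15  20  20
  4   0  10  10  20  20  20  20  20  20  25  25  30

30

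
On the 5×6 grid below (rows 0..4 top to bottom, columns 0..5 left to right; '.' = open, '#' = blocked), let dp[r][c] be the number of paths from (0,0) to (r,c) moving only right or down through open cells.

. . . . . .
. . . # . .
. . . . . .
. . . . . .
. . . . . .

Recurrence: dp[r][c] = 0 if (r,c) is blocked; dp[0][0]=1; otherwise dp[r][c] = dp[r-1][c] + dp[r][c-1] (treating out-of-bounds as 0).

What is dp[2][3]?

6

r\c   0   1   2   3   4   5
  0   1   1   1   1   1   1
  1   1   2   3   0   1   2
  2   1   3   6   6   7   9
  3   1   4  10  16  23  32
  4   1   5  15  31  54  86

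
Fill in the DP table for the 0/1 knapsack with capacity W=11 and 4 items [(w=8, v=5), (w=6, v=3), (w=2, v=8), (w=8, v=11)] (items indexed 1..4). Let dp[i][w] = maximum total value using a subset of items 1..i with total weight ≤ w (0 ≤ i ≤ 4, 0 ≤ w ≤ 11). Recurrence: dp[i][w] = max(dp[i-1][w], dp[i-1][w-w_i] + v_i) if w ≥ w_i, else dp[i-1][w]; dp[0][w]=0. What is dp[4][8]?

i\w   0   1   2   3   4   5   6   7   8   9  10  11
  0   0   0   0   0   0   0   0   0   0   0   0   0
  1   0   0   0   0   0   0   0   0   5   5   5   5
  2   0   0   0   0   0   0   3   3   5   5   5   5
  3   0   0   8   8   8   8   8   8  11  11  13  13
  4   0   0   8   8   8   8   8   8  11  11  19  19

11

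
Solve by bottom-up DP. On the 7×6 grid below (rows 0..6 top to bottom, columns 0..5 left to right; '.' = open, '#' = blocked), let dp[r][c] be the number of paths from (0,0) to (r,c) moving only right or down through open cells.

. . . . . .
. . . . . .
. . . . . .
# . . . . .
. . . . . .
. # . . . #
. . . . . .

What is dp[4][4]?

r\c   0   1   2   3   4   5
  0   1   1   1   1   1   1
  1   1   2   3   4   5   6
  2   1   3   6  10  15  21
  3   0   3   9  19  34  55
  4   0   3  12  31  65 120
  5   0   0  12  43 108   0
  6   0   0  12  55 163 163

65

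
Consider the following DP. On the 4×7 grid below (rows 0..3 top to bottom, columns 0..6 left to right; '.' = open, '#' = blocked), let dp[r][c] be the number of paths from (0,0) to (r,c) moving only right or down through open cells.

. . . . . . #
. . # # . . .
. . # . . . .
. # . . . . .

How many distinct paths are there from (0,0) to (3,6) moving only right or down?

9

r\c   0   1   2   3   4   5   6
  0   1   1   1   1   1   1   0
  1   1   2   0   0   1   2   2
  2   1   3   0   0   1   3   5
  3   1   0   0   0   1   4   9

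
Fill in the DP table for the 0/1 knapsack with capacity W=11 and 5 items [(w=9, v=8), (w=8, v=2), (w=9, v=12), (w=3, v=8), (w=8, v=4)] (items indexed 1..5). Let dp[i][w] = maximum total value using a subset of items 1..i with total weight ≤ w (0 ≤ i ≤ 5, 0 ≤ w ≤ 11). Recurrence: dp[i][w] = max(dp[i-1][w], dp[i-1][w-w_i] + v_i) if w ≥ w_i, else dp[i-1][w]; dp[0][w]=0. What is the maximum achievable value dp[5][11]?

i\w   0   1   2   3   4   5   6   7   8   9  10  11
  0   0   0   0   0   0   0   0   0   0   0   0   0
  1   0   0   0   0   0   0   0   0   0   8   8   8
  2   0   0   0   0   0   0   0   0   2   8   8   8
  3   0   0   0   0   0   0   0   0   2  12  12  12
  4   0   0   0   8   8   8   8   8   8  12  12  12
  5   0   0   0   8   8   8   8   8   8  12  12  12

12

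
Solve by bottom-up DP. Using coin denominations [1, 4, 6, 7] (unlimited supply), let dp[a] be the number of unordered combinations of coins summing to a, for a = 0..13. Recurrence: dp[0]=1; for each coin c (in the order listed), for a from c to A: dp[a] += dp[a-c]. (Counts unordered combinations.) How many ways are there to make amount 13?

after  coin     0     1     2     3     4     5     6     7     8     9    10    11    12    13
          1     1     1     1     1     1     1     1     1     1     1     1     1     1     1
          4     1     1     1     1     2     2     2     2     3     3     3     3     4     4
          6     1     1     1     1     2     2     3     3     4     4     5     5     7     7
          7     1     1     1     1     2     2     3     4     5     5     6     7     9    10

10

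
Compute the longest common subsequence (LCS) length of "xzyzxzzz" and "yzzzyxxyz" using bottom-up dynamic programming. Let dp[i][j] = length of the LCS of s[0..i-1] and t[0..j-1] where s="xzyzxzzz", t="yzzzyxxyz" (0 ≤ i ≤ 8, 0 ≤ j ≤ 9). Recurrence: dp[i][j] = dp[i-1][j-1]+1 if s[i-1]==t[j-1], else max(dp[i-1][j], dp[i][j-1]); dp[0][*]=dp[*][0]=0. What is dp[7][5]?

4

   ''  y  z  z  z  y  x  x  y  z
''  0  0  0  0  0  0  0  0  0  0
 x  0  0  0  0  0  0  1  1  1  1
 z  0  0  1  1  1  1  1  1  1  2
 y  0  1  1  1  1  2  2  2  2  2
 z  0  1  2  2  2  2  2  2  2  3
 x  0  1  2  2  2  2  3  3  3  3
 z  0  1  2  3  3  3  3  3  3  4
 z  0  1  2  3  4  4  4  4  4  4
 z  0  1  2  3  4  4  4  4  4  5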